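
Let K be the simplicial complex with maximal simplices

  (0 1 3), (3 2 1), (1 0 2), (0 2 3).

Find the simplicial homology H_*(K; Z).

Fix the vertex order 0 < 1 < 2 < 3 and write every simplex with vertices in increasing order. Then dim K = 2 and the simplices of K are:

  0-simplices (4): [0], [1], [2], [3]
  1-simplices (6): [0,1], [0,2], [0,3], [1,2], [1,3], [2,3]
  2-simplices (4): [0,1,2], [0,1,3], [0,2,3], [1,2,3]

so the chain groups are C_0 ≅ Z^4, C_1 ≅ Z^6, C_2 ≅ Z^4.

Boundary ∂_1: C_1 → C_0 maps an edge to its endpoints' difference, ∂[p,q] = q − p. For instance
  ∂[2,3] = [3] − [2].
The resulting 4×6 matrix has rank 3, and its Smith normal form has invariant factors (1,1,1).

The boundary map ∂_2: C_2 → C_1 maps a triangle to the signed sum of its edges. For instance
  ∂[0,1,3] = [1,3] − [0,3] + [0,1],
  ∂[0,2,3] = [2,3] − [0,3] + [0,2].
This gives a 6×4 integer matrix of rank 3; reducing to Smith normal form yields diagonal entries (1,1,1).

Now H_k = ker ∂_k / im ∂_{k+1}, so:

  H_0: rank C_0 − rank ∂_1 = 4 − 3 = 1, and the invariant factors of ∂_1 are all 1, so H_0 ≅ Z.
  H_1: rank ker ∂_1 − rank ∂_2 = (6 − 3) − 3 = 0, and the invariant factors of ∂_2 are all 1, so H_1 ≅ 0.
  H_2: rank ker ∂_2 − rank ∂_3 = (4 − 3) − 0 = 1, and there is no ∂_3, so H_2 ≅ Z.

As a check, the Euler characteristic is 4 − 6 + 4 = 2, which agrees with 1 − 0 + 1 = 2.

H_0 ≅ Z,  H_1 = 0,  H_2 ≅ Z.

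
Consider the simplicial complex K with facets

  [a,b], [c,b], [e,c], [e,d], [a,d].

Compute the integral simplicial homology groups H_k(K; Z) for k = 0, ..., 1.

K has 5 vertices, 5 edges.
rank ∂_0 = 0, rank ∂_1 = 4 ⇒ b_0 = 5 − 0 − 4 = 1; all invariant factors of ∂_1 are 1 so no torsion. So H_0 ≅ Z.
rank ∂_1 = 4, rank ∂_2 = 0 ⇒ b_1 = 5 − 4 − 0 = 1. So H_1 ≅ Z.

H_0 ≅ Z,  H_1 ≅ Z.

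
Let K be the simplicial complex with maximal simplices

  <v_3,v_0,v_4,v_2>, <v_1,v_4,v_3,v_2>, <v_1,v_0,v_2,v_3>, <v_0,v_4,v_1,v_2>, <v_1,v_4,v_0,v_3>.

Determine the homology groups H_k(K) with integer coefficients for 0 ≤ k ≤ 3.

Take the total order v_0 < v_1 < v_2 < v_3 < v_4 on the vertex set. Then K (dimension 3) consists of the simplices:

  0-simplices (5): [v_0], [v_1], [v_2], [v_3], [v_4]
  1-simplices (10): [v_0,v_1], [v_0,v_2], [v_0,v_3], [v_0,v_4], [v_1,v_2], [v_1,v_3], [v_1,v_4], [v_2,v_3], [v_2,v_4], [v_3,v_4]
  2-simplices (10): [v_0,v_1,v_2], [v_0,v_1,v_3], [v_0,v_1,v_4], [v_0,v_2,v_3], [v_0,v_2,v_4], [v_0,v_3,v_4], [v_1,v_2,v_3], [v_1,v_2,v_4], [v_1,v_3,v_4], [v_2,v_3,v_4]
  3-simplices (5): [v_0,v_1,v_2,v_3], [v_0,v_1,v_2,v_4], [v_0,v_1,v_3,v_4], [v_0,v_2,v_3,v_4], [v_1,v_2,v_3,v_4]

Hence C_0 ≅ Z^5, C_1 ≅ Z^10, C_2 ≅ Z^10, C_3 ≅ Z^5.

∂_1: C_1 → C_0 sends each edge [p,q] (with p < q) to q − p. For instance
  ∂[v_0,v_3] = [v_3] − [v_0].
The resulting 5×10 matrix has rank 4, and its Smith normal form has invariant factors (1,1,1,1).

The boundary map ∂_2: C_2 → C_1 maps a triangle to the signed sum of its edges. For instance
  ∂[v_1,v_2,v_3] = [v_2,v_3] − [v_1,v_3] + [v_1,v_2],
  ∂[v_2,v_3,v_4] = [v_3,v_4] − [v_2,v_4] + [v_2,v_3].
The 10×10 boundary matrix has rank 6 and Smith normal form diag(1,1,1,1,1,1).

∂_3: C_3 → C_2 sends each 3-simplex σ to the alternating sum Σ_i (−1)^i (σ with its i-th vertex removed). For instance
  ∂[v_0,v_1,v_2,v_4] = [v_1,v_2,v_4] − [v_0,v_2,v_4] + [v_0,v_1,v_4] − [v_0,v_1,v_2],
  ∂[v_1,v_2,v_3,v_4] = [v_2,v_3,v_4] − [v_1,v_3,v_4] + [v_1,v_2,v_4] − [v_1,v_2,v_3].
The resulting 10×5 matrix has rank 4, and its Smith normal form has invariant factors (1,1,1,1).

Reading off H_k = ker ∂_k / im ∂_{k+1}:

  H_0: rank C_0 − rank ∂_1 = 5 − 4 = 1, and the invariant factors of ∂_1 are all 1, so H_0 = Z.
  H_1: rank ker ∂_1 − rank ∂_2 = (10 − 4) − 6 = 0, and the invariant factors of ∂_2 are all 1, so H_1 = 0.
  H_2: rank ker ∂_2 − rank ∂_3 = (10 − 6) − 4 = 0, and the invariant factors of ∂_3 are all 1, so H_2 = 0.
  H_3: rank ker ∂_3 − rank ∂_4 = (5 − 4) − 0 = 1, and there is no ∂_4, so H_3 = Z.

H_0 ≅ Z,  H_1 = 0,  H_2 = 0,  H_3 ≅ Z.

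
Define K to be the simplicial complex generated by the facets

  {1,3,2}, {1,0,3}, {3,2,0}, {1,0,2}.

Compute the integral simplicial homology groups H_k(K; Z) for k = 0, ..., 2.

Take the total order 0 < 1 < 2 < 3 on the vertex set. Then K (dimension 2) consists of the simplices:

  0-simplices (4): [0], [1], [2], [3]
  1-simplices (6): [0,1], [0,2], [0,3], [1,2], [1,3], [2,3]
  2-simplices (4): [0,1,2], [0,1,3], [0,2,3], [1,2,3]

Hence C_0 ≅ Z^4, C_1 ≅ Z^6, C_2 ≅ Z^4.

The boundary map ∂_1: C_1 → C_0 sends each edge [p,q] (with p < q) to q − p.
As a 4×6 matrix over Z this has rank 3, with invariant factors (1,1,1).

Boundary ∂_2: C_2 → C_1 acts by ∂[p,q,r] = [q,r] − [p,r] + [p,q]. For instance
  ∂[0,1,2] = [1,2] − [0,2] + [0,1],
  ∂[1,2,3] = [2,3] − [1,3] + [1,2].
As a 6×4 matrix over Z this has rank 3, with invariant factors (1,1,1).

Reading off H_k = ker ∂_k / im ∂_{k+1}:

  H_0: rank C_0 − rank ∂_1 = 4 − 3 = 1, and the invariant factors of ∂_1 are all 1, so H_0 ≅ Z.
  H_1: rank ker ∂_1 − rank ∂_2 = (6 − 3) − 3 = 0, and the invariant factors of ∂_2 are all 1, so H_1 ≅ 0.
  H_2: rank ker ∂_2 − rank ∂_3 = (4 − 3) − 0 = 1, and there is no ∂_3, so H_2 ≅ Z.

H_0 ≅ Z,  H_1 = 0,  H_2 ≅ Z.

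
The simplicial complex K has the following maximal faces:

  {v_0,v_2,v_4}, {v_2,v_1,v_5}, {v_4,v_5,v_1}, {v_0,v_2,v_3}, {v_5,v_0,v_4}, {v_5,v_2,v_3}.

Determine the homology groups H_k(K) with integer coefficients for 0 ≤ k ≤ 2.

H_0 ≅ Z,  H_1 ≅ Z,  H_2 = 0.

We work with the vertex ordering v_0 < v_1 < v_2 < v_3 < v_4 < v_5. The simplices of K, each written with vertices in increasing order, are:

  0-simplices (6): [v_0], [v_1], [v_2], [v_3], [v_4], [v_5]
  1-simplices (12): [v_0,v_2], [v_0,v_3], [v_0,v_4], [v_0,v_5], [v_1,v_2], [v_1,v_4], [v_1,v_5], [v_2,v_3], [v_2,v_4], [v_2,v_5], [v_3,v_5], [v_4,v_5]
  2-simplices (6): [v_0,v_2,v_3], [v_0,v_2,v_4], [v_0,v_4,v_5], [v_1,v_2,v_5], [v_1,v_4,v_5], [v_2,v_3,v_5]

Hence C_0 ≅ Z^6, C_1 ≅ Z^12, C_2 ≅ Z^6.

The boundary map ∂_1: C_1 → C_0 sends each edge [p,q] (with p < q) to q − p. For instance
  ∂[v_1,v_4] = [v_4] − [v_1].
The resulting 6×12 matrix has rank 5, and its Smith normal form has invariant factors (1,1,1,1,1).

∂_2: C_2 → C_1 acts by ∂[p,q,r] = [q,r] − [p,r] + [p,q]. For instance
  ∂[v_1,v_4,v_5] = [v_4,v_5] − [v_1,v_5] + [v_1,v_4],
  ∂[v_0,v_4,v_5] = [v_4,v_5] − [v_0,v_5] + [v_0,v_4].
The 12×6 boundary matrix has rank 6 and Smith normal form diag(1,1,1,1,1,1).

From H_k ≅ ker(∂_k) / im(∂_{k+1}) we obtain:

  H_0: rank C_0 − rank ∂_1 = 6 − 5 = 1, and the invariant factors of ∂_1 are all 1, so H_0 = Z.
  H_1: rank ker ∂_1 − rank ∂_2 = (12 − 5) − 6 = 1, and the invariant factors of ∂_2 are all 1, so H_1 = Z.
  H_2: rank ker ∂_2 − rank ∂_3 = (6 − 6) − 0 = 0, and there is no ∂_3, so H_2 = 0.

As a check, the Euler characteristic is 6 − 12 + 6 = 0, which agrees with 1 − 1 + 0 = 0.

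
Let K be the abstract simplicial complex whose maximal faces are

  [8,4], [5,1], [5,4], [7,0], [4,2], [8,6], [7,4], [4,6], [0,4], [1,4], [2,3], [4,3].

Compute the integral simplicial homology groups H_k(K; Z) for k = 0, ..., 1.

Order the vertices as 0 < 1 < 2 < 3 < 4 < 5 < 6 < 7 < 8. Listing each simplex with vertices in this order, K has dimension 1 with simplices:

  0-simplices (9): [0], [1], [2], [3], [4], [5], [6], [7], [8]
  1-simplices (12): [0,4], [0,7], [1,4], [1,5], [2,3], [2,4], [3,4], [4,5], [4,6], [4,7], [4,8], [6,8]

giving chain groups C_0 ≅ Z^9, C_1 ≅ Z^12.

Boundary ∂_1: C_1 → C_0 is given by ∂[p,q] = [q] − [p].
The resulting 9×12 matrix has rank 8, and its Smith normal form has invariant factors (1,1,1,1,1,1,1,1).

Computing H_k = (kernel of ∂_k) / (image of ∂_{k+1}):

  H_0: rank C_0 − rank ∂_1 = 9 − 8 = 1, and the invariant factors of ∂_1 are all 1, so H_0 = Z.
  H_1: rank ker ∂_1 − rank ∂_2 = (12 − 8) − 0 = 4, and there is no ∂_2, so H_1 = Z^4.

H_0 = Z,  H_1 = Z^4.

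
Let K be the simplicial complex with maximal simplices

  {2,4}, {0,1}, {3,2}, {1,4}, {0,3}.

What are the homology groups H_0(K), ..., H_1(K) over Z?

K has 5 vertices, 5 edges.
rank ∂_0 = 0, rank ∂_1 = 4 ⇒ b_0 = 5 − 0 − 4 = 1; all invariant factors of ∂_1 are 1 so no torsion. So H_0 ≅ Z.
rank ∂_1 = 4, rank ∂_2 = 0 ⇒ b_1 = 5 − 4 − 0 = 1. So H_1 ≅ Z.

H_0 ≅ Z,  H_1 ≅ Z.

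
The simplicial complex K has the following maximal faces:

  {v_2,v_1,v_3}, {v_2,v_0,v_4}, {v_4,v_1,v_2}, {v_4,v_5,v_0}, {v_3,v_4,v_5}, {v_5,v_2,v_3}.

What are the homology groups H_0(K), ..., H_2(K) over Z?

K has 6 vertices, 12 edges, 6 triangles.
rank ∂_0 = 0, rank ∂_1 = 5 ⇒ b_0 = 6 − 0 − 5 = 1; all invariant factors of ∂_1 are 1 so no torsion. So H_0 ≅ Z.
rank ∂_1 = 5, rank ∂_2 = 6 ⇒ b_1 = 12 − 5 − 6 = 1; all invariant factors of ∂_2 are 1 so no torsion. So H_1 ≅ Z.
rank ∂_2 = 6, rank ∂_3 = 0 ⇒ b_2 = 6 − 6 − 0 = 0. So H_2 ≅ 0.

H_0 ≅ Z,  H_1 ≅ Z,  H_2 = 0.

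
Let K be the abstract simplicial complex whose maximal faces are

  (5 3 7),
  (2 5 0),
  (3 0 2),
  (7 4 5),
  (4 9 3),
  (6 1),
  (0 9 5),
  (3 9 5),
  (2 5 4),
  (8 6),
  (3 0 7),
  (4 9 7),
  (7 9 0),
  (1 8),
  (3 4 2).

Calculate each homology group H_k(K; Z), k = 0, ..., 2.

H_0 = Z^2,  H_1 = Z ⊕ Z/2,  H_2 = 0.

Order the vertices as 0 < 1 < 2 < 3 < 4 < 5 < 6 < 7 < 8 < 9. Listing each simplex with vertices in this order, K has dimension 2 with simplices:

  0-simplices (10): [0], [1], [2], [3], [4], [5], [6], [7], [8], [9]
  1-simplices (21): [0,2], [0,3], [0,5], [0,7], [0,9], [1,6], [1,8], [2,3], [2,4], [2,5], [3,4], [3,5], [3,7], [3,9], [4,5], [4,7], [4,9], [5,7], [5,9], [6,8], [7,9]
  2-simplices (12): [0,2,3], [0,2,5], [0,3,7], [0,5,9], [0,7,9], [2,3,4], [2,4,5], [3,4,9], [3,5,7], [3,5,9], [4,5,7], [4,7,9]

giving chain groups C_0 ≅ Z^10, C_1 ≅ Z^21, C_2 ≅ Z^12.

The boundary map ∂_1: C_1 → C_0 sends each edge [p,q] (with p < q) to q − p. For instance
  ∂[3,9] = [9] − [3].
This gives a 10×21 integer matrix of rank 8; reducing to Smith normal form yields diagonal entries (1,1,1,1,1,1,1,1).

∂_2: C_2 → C_1 acts by ∂[p,q,r] = [q,r] − [p,r] + [p,q]. For instance
  ∂[2,4,5] = [4,5] − [2,5] + [2,4],
  ∂[0,3,7] = [3,7] − [0,7] + [0,3].
As a 21×12 matrix over Z this has rank 12, with invariant factors (1,1,1,1,1,1,1,1,1,1,1,2).

From H_k ≅ ker(∂_k) / im(∂_{k+1}) we obtain:

  H_0: rank C_0 − rank ∂_1 = 10 − 8 = 2, and the invariant factors of ∂_1 are all 1, so H_0 ≅ Z^2.
  H_1: rank ker ∂_1 − rank ∂_2 = (21 − 8) − 12 = 1, and ∂_2 has invariant factor 2 > 1, so H_1 ≅ Z ⊕ Z/2.
  H_2: rank ker ∂_2 − rank ∂_3 = (12 − 12) − 0 = 0, and there is no ∂_3, so H_2 ≅ 0.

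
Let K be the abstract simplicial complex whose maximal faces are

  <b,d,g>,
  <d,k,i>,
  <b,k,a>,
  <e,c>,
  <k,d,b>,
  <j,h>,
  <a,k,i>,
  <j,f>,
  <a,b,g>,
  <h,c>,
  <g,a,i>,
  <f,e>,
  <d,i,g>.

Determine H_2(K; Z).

Take the total order a < b < c < d < e < f < g < h < i < j < k on the vertex set. Then K (dimension 2) consists of the simplices:

  0-simplices (11): a, b, c, d, e, f, g, h, i, j, k
  1-simplices (17): ab, ag, ai, ak, bd, bg, bk, ce, ch, dg, di, dk, ef, fj, gi, hj, ik
  2-simplices (8): abg, abk, agi, aik, bdg, bdk, dgi, dik

giving chain groups C_0 ≅ Z^11, C_1 ≅ Z^17, C_2 ≅ Z^8.

The boundary map ∂_1: C_1 → C_0 is given by ∂[p,q] = [q] − [p].
As a 11×17 matrix over Z this has rank 9, with invariant factors (1,1,1,1,1,1,1,1,1).

The boundary map ∂_2: C_2 → C_1 maps a triangle to the signed sum of its edges. For instance
  ∂abg = bg − ag + ab,
  ∂agi = gi − ai + ag.
This gives a 17×8 integer matrix of rank 7; reducing to Smith normal form yields diagonal entries (1,1,1,1,1,1,1).

From H_k ≅ ker(∂_k) / im(∂_{k+1}) we obtain:

  H_2: rank ker ∂_2 − rank ∂_3 = (8 − 7) − 0 = 1, and there is no ∂_3, so H_2 ≅ Z.

H_2 = Z.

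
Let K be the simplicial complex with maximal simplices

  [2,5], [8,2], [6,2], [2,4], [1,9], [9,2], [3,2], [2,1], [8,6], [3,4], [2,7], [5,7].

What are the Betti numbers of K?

b_0 = 1, b_1 = 4.

K has 9 vertices, 12 edges.
rank ∂_0 = 0, rank ∂_1 = 8 ⇒ b_0 = 9 − 0 − 8 = 1; all invariant factors of ∂_1 are 1 so no torsion. So H_0 = Z.
rank ∂_1 = 8, rank ∂_2 = 0 ⇒ b_1 = 12 − 8 − 0 = 4. So H_1 = Z^4.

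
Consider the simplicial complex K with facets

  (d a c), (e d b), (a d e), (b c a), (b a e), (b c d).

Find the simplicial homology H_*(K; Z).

H_0 ≅ Z,  H_1 = 0,  H_2 ≅ Z.

Fix the vertex order a < b < c < d < e and write every simplex with vertices in increasing order. Then dim K = 2 and the simplices of K are:

  0-simplices (5): a, b, c, d, e
  1-simplices (9): ab, ac, ad, ae, bc, bd, be, cd, de
  2-simplices (6): abc, abe, acd, ade, bcd, bde

Hence C_0 ≅ Z^5, C_1 ≅ Z^9, C_2 ≅ Z^6.

The boundary map ∂_1: C_1 → C_0 sends each edge [p,q] (with p < q) to q − p. For instance
  ∂bd = d − b.
The 5×9 boundary matrix has rank 4 and Smith normal form diag(1,1,1,1).

Boundary ∂_2: C_2 → C_1 sends each 2-simplex [p,q,r] to [q,r] − [p,r] + [p,q]. For instance
  ∂abe = be − ae + ab,
  ∂abc = bc − ac + ab.
This gives a 9×6 integer matrix of rank 5; reducing to Smith normal form yields diagonal entries (1,1,1,1,1).

From H_k ≅ ker(∂_k) / im(∂_{k+1}) we obtain:

  H_0: rank C_0 − rank ∂_1 = 5 − 4 = 1, and the invariant factors of ∂_1 are all 1, so H_0 = Z.
  H_1: rank ker ∂_1 − rank ∂_2 = (9 − 4) − 5 = 0, and the invariant factors of ∂_2 are all 1, so H_1 = 0.
  H_2: rank ker ∂_2 − rank ∂_3 = (6 − 5) − 0 = 1, and there is no ∂_3, so H_2 = Z.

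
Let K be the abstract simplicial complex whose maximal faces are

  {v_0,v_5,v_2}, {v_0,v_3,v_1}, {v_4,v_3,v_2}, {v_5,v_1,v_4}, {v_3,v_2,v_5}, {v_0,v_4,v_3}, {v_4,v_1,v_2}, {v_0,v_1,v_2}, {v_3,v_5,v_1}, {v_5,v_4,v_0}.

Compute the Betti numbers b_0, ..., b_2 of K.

K has 6 vertices, 15 edges, 10 triangles.
rank ∂_0 = 0, rank ∂_1 = 5 ⇒ b_0 = 6 − 0 − 5 = 1; all invariant factors of ∂_1 are 1 so no torsion. So H_0 ≅ Z.
rank ∂_1 = 5, rank ∂_2 = 10 ⇒ b_1 = 15 − 5 − 10 = 0; ∂_2 has invariant factor(s) [2] giving torsion. So H_1 ≅ Z/2.
rank ∂_2 = 10, rank ∂_3 = 0 ⇒ b_2 = 10 − 10 − 0 = 0. So H_2 ≅ 0.

b_0 = 1, b_1 = 0, b_2 = 0.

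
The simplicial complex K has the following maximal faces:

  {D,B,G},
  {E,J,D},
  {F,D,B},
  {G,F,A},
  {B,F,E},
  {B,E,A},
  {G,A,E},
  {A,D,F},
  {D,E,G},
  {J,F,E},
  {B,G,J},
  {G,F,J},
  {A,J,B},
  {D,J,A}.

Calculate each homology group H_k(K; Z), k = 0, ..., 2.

H_0 = Z,  H_1 = Z^2,  H_2 = Z.

Fix the vertex order A < B < D < E < F < G < J and write every simplex with vertices in increasing order. Then dim K = 2 and the simplices of K are:

  0-simplices (7): A, B, D, E, F, G, J
  1-simplices (21): AB, AD, AE, AF, AG, AJ, BD, BE, BF, BG, BJ, DE, DF, DG, DJ, EF, EG, EJ, FG, FJ, GJ
  2-simplices (14): ABE, ABJ, ADF, ADJ, AEG, AFG, BDF, BDG, BEF, BGJ, DEG, DEJ, EFJ, FGJ

so the chain groups are C_0 ≅ Z^7, C_1 ≅ Z^21, C_2 ≅ Z^14.

Boundary ∂_1: C_1 → C_0 sends each edge [p,q] (with p < q) to q − p. For instance
  ∂AE = E − A.
As a 7×21 matrix over Z this has rank 6, with invariant factors (1,1,1,1,1,1).

The boundary map ∂_2: C_2 → C_1 acts by ∂[p,q,r] = [q,r] − [p,r] + [p,q]. For instance
  ∂BDF = DF − BF + BD,
  ∂DEJ = EJ − DJ + DE.
The resulting 21×14 matrix has rank 13, and its Smith normal form has invariant factors (1,1,1,1,1,1,1,1,1,1,1,1,1).

Reading off H_k = ker ∂_k / im ∂_{k+1}:

  H_0: rank C_0 − rank ∂_1 = 7 − 6 = 1, and the invariant factors of ∂_1 are all 1, so H_0 = Z.
  H_1: rank ker ∂_1 − rank ∂_2 = (21 − 6) − 13 = 2, and the invariant factors of ∂_2 are all 1, so H_1 = Z^2.
  H_2: rank ker ∂_2 − rank ∂_3 = (14 − 13) − 0 = 1, and there is no ∂_3, so H_2 = Z.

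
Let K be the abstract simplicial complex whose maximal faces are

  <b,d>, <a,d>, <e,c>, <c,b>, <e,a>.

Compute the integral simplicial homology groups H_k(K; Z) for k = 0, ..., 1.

Order the vertices as a < b < c < d < e. Listing each simplex with vertices in this order, K has dimension 1 with simplices:

  0-simplices (5): a, b, c, d, e
  1-simplices (5): ad, ae, bc, bd, ce

giving chain groups C_0 ≅ Z^5, C_1 ≅ Z^5.

Boundary ∂_1: C_1 → C_0 is given by ∂[p,q] = [q] − [p]. For instance
  ∂bd = d − b.
The resulting 5×5 matrix has rank 4, and its Smith normal form has invariant factors (1,1,1,1).

Computing H_k = (kernel of ∂_k) / (image of ∂_{k+1}):

  H_0: rank C_0 − rank ∂_1 = 5 − 4 = 1, and the invariant factors of ∂_1 are all 1, so H_0 ≅ Z.
  H_1: rank ker ∂_1 − rank ∂_2 = (5 − 4) − 0 = 1, and there is no ∂_2, so H_1 ≅ Z.

As a check, the Euler characteristic is 5 − 5 = 0, which agrees with 1 − 1 = 0.

H_0 ≅ Z,  H_1 ≅ Z.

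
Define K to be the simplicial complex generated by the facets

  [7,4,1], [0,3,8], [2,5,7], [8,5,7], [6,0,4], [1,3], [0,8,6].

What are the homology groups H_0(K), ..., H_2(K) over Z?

H_0 = Z,  H_1 = Z^2,  H_2 = 0.

Fix the vertex order 0 < 1 < 2 < 3 < 4 < 5 < 6 < 7 < 8 and write every simplex with vertices in increasing order. Then dim K = 2 and the simplices of K are:

  0-simplices (9): [0], [1], [2], [3], [4], [5], [6], [7], [8]
  1-simplices (16): [0,3], [0,4], [0,6], [0,8], [1,3], [1,4], [1,7], [2,5], [2,7], [3,8], [4,6], [4,7], [5,7], [5,8], [6,8], [7,8]
  2-simplices (6): [0,3,8], [0,4,6], [0,6,8], [1,4,7], [2,5,7], [5,7,8]

giving chain groups C_0 ≅ Z^9, C_1 ≅ Z^16, C_2 ≅ Z^6.

∂_1: C_1 → C_0 maps an edge to its endpoints' difference, ∂[p,q] = q − p. For instance
  ∂[7,8] = [8] − [7].
The 9×16 boundary matrix has rank 8 and Smith normal form diag(1,1,1,1,1,1,1,1).

The boundary map ∂_2: C_2 → C_1 sends each 2-simplex [p,q,r] to [q,r] − [p,r] + [p,q]. For instance
  ∂[2,5,7] = [5,7] − [2,7] + [2,5],
  ∂[5,7,8] = [7,8] − [5,8] + [5,7].
The resulting 16×6 matrix has rank 6, and its Smith normal form has invariant factors (1,1,1,1,1,1).

Computing H_k = (kernel of ∂_k) / (image of ∂_{k+1}):

  H_0: rank C_0 − rank ∂_1 = 9 − 8 = 1, and the invariant factors of ∂_1 are all 1, so H_0 ≅ Z.
  H_1: rank ker ∂_1 − rank ∂_2 = (16 − 8) − 6 = 2, and the invariant factors of ∂_2 are all 1, so H_1 ≅ Z^2.
  H_2: rank ker ∂_2 − rank ∂_3 = (6 − 6) − 0 = 0, and there is no ∂_3, so H_2 ≅ 0.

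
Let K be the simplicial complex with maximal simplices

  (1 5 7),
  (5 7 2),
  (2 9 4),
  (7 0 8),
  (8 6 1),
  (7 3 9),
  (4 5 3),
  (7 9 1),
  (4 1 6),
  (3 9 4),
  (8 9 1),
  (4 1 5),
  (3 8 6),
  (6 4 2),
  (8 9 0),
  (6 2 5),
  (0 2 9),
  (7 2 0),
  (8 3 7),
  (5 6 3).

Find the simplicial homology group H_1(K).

We work with the vertex ordering 0 < 1 < 2 < 3 < 4 < 5 < 6 < 7 < 8 < 9. The simplices of K, each written with vertices in increasing order, are:

  0-simplices (10): [0], [1], [2], [3], [4], [5], [6], [7], [8], [9]
  1-simplices (30): (30 of them)
  2-simplices (20): (20 of them)

so the chain groups are C_0 ≅ Z^10, C_1 ≅ Z^30, C_2 ≅ Z^20.

The boundary map ∂_1: C_1 → C_0 maps an edge to its endpoints' difference, ∂[p,q] = q − p. For instance
  ∂[2,7] = [7] − [2].
The resulting 10×30 matrix has rank 9, and its Smith normal form has invariant factors (1,1,1,1,1,1,1,1,1).

Boundary ∂_2: C_2 → C_1 sends each 2-simplex [p,q,r] to [q,r] − [p,r] + [p,q]. For instance
  ∂[1,8,9] = [8,9] − [1,9] + [1,8],
  ∂[3,4,9] = [4,9] − [3,9] + [3,4].
The resulting 30×20 matrix has rank 20, and its Smith normal form has invariant factors (1,1,1,1,1,1,1,1,1,1,1,1,1,1,1,1,1,1,1,2).

Now H_k = ker ∂_k / im ∂_{k+1}, so:

  H_1: rank ker ∂_1 − rank ∂_2 = (30 − 9) − 20 = 1, and ∂_2 has invariant factor 2 > 1, so H_1 = Z ⊕ Z/2Z.

H_1 ≅ Z ⊕ Z/2Z.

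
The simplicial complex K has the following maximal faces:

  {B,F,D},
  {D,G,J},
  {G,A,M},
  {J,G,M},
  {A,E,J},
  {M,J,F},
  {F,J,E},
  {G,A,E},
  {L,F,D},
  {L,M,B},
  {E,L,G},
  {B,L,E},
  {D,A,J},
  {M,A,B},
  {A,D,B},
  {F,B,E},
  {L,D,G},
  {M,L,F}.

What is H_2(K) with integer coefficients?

Take the total order A < B < D < E < F < G < J < L < M on the vertex set. Then K (dimension 2) consists of the simplices:

  0-simplices (9): A, B, D, E, F, G, J, L, M
  1-simplices (27): AB, AD, AE, AG, AJ, AM, BD, BE, BF, BL, BM, DF, DG, DJ, DL, EF, EG, EJ, EL, FJ, FL, FM, GJ, GL, GM, JM, LM
  2-simplices (18): ABD, ABM, ADJ, AEG, AEJ, AGM, BDF, BEF, BEL, BLM, DFL, DGJ, DGL, EFJ, EGL, FJM, FLM, GJM

Hence C_0 ≅ Z^9, C_1 ≅ Z^27, C_2 ≅ Z^18.

∂_1: C_1 → C_0 is given by ∂[p,q] = [q] − [p].
As a 9×27 matrix over Z this has rank 8, with invariant factors (1,1,1,1,1,1,1,1).

The boundary map ∂_2: C_2 → C_1 sends each 2-simplex [p,q,r] to [q,r] − [p,r] + [p,q]. For instance
  ∂ABM = BM − AM + AB,
  ∂AEJ = EJ − AJ + AE.
As a 27×18 matrix over Z this has rank 18, with invariant factors (1,1,1,1,1,1,1,1,1,1,1,1,1,1,1,1,1,2).

Reading off H_k = ker ∂_k / im ∂_{k+1}:

  H_2: rank ker ∂_2 − rank ∂_3 = (18 − 18) − 0 = 0, and there is no ∂_3, so H_2 = 0.

(K is a triangulation of the Klein bottle.)

H_2 ≅ 0.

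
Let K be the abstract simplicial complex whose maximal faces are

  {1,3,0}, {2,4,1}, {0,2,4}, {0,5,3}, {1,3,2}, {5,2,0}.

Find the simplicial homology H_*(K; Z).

Fix the vertex order 0 < 1 < 2 < 3 < 4 < 5 and write every simplex with vertices in increasing order. Then dim K = 2 and the simplices of K are:

  0-simplices (6): [0], [1], [2], [3], [4], [5]
  1-simplices (12): [0,1], [0,2], [0,3], [0,4], [0,5], [1,2], [1,3], [1,4], [2,3], [2,4], [2,5], [3,5]
  2-simplices (6): [0,1,3], [0,2,4], [0,2,5], [0,3,5], [1,2,3], [1,2,4]

so the chain groups are C_0 ≅ Z^6, C_1 ≅ Z^12, C_2 ≅ Z^6.

The boundary map ∂_1: C_1 → C_0 maps an edge to its endpoints' difference, ∂[p,q] = q − p. For instance
  ∂[2,4] = [4] − [2].
As a 6×12 matrix over Z this has rank 5, with invariant factors (1,1,1,1,1).

Boundary ∂_2: C_2 → C_1 maps a triangle to the signed sum of its edges. For instance
  ∂[0,3,5] = [3,5] − [0,5] + [0,3],
  ∂[0,2,5] = [2,5] − [0,5] + [0,2].
The resulting 12×6 matrix has rank 6, and its Smith normal form has invariant factors (1,1,1,1,1,1).

From H_k ≅ ker(∂_k) / im(∂_{k+1}) we obtain:

  H_0: rank C_0 − rank ∂_1 = 6 − 5 = 1, and the invariant factors of ∂_1 are all 1, so H_0 ≅ Z.
  H_1: rank ker ∂_1 − rank ∂_2 = (12 − 5) − 6 = 1, and the invariant factors of ∂_2 are all 1, so H_1 ≅ Z.
  H_2: rank ker ∂_2 − rank ∂_3 = (6 − 6) − 0 = 0, and there is no ∂_3, so H_2 ≅ 0.

H_0 ≅ Z,  H_1 ≅ Z,  H_2 = 0.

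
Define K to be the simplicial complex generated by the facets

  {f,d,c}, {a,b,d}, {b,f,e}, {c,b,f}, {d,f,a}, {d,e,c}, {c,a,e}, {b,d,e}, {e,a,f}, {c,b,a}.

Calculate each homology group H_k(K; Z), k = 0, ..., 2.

H_0 ≅ Z,  H_1 ≅ Z_2,  H_2 = 0.

K has 6 vertices, 15 edges, 10 triangles.
rank ∂_0 = 0, rank ∂_1 = 5 ⇒ b_0 = 6 − 0 − 5 = 1; all invariant factors of ∂_1 are 1 so no torsion. So H_0 ≅ Z.
rank ∂_1 = 5, rank ∂_2 = 10 ⇒ b_1 = 15 − 5 − 10 = 0; ∂_2 has invariant factor(s) [2] giving torsion. So H_1 ≅ Z_2.
rank ∂_2 = 10, rank ∂_3 = 0 ⇒ b_2 = 10 − 10 − 0 = 0. So H_2 ≅ 0.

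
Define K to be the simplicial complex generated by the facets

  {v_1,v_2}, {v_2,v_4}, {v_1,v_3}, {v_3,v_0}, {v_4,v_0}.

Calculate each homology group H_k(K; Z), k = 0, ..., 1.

Fix the vertex order v_0 < v_1 < v_2 < v_3 < v_4 and write every simplex with vertices in increasing order. Then dim K = 1 and the simplices of K are:

  0-simplices (5): [v_0], [v_1], [v_2], [v_3], [v_4]
  1-simplices (5): [v_0,v_3], [v_0,v_4], [v_1,v_2], [v_1,v_3], [v_2,v_4]

so the chain groups are C_0 ≅ Z^5, C_1 ≅ Z^5.

Boundary ∂_1: C_1 → C_0 sends each edge [p,q] (with p < q) to q − p. For instance
  ∂[v_1,v_2] = [v_2] − [v_1].
The resulting 5×5 matrix has rank 4, and its Smith normal form has invariant factors (1,1,1,1).

Now H_k = ker ∂_k / im ∂_{k+1}, so:

  H_0: rank C_0 − rank ∂_1 = 5 − 4 = 1, and the invariant factors of ∂_1 are all 1, so H_0 ≅ Z.
  H_1: rank ker ∂_1 − rank ∂_2 = (5 − 4) − 0 = 1, and there is no ∂_2, so H_1 ≅ Z.

As a check, the Euler characteristic is 5 − 5 = 0, which agrees with 1 − 1 = 0.

H_0 = Z,  H_1 = Z.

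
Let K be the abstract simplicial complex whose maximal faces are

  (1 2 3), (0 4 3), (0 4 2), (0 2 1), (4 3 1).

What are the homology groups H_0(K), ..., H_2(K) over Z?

We work with the vertex ordering 0 < 1 < 2 < 3 < 4. The simplices of K, each written with vertices in increasing order, are:

  0-simplices (5): [0], [1], [2], [3], [4]
  1-simplices (10): [0,1], [0,2], [0,3], [0,4], [1,2], [1,3], [1,4], [2,3], [2,4], [3,4]
  2-simplices (5): [0,1,2], [0,2,4], [0,3,4], [1,2,3], [1,3,4]

giving chain groups C_0 ≅ Z^5, C_1 ≅ Z^10, C_2 ≅ Z^5.

The boundary map ∂_1: C_1 → C_0 maps an edge to its endpoints' difference, ∂[p,q] = q − p. For instance
  ∂[3,4] = [4] − [3].
The 5×10 boundary matrix has rank 4 and Smith normal form diag(1,1,1,1).

Boundary ∂_2: C_2 → C_1 sends each 2-simplex [p,q,r] to [q,r] − [p,r] + [p,q]. For instance
  ∂[0,1,2] = [1,2] − [0,2] + [0,1],
  ∂[1,3,4] = [3,4] − [1,4] + [1,3].
As a 10×5 matrix over Z this has rank 5, with invariant factors (1,1,1,1,1).

Computing H_k = (kernel of ∂_k) / (image of ∂_{k+1}):

  H_0: rank C_0 − rank ∂_1 = 5 − 4 = 1, and the invariant factors of ∂_1 are all 1, so H_0 ≅ Z.
  H_1: rank ker ∂_1 − rank ∂_2 = (10 − 4) − 5 = 1, and the invariant factors of ∂_2 are all 1, so H_1 ≅ Z.
  H_2: rank ker ∂_2 − rank ∂_3 = (5 − 5) − 0 = 0, and there is no ∂_3, so H_2 ≅ 0.

(K is a triangulation of the Möbius band.)

H_0 = Z,  H_1 = Z,  H_2 = 0.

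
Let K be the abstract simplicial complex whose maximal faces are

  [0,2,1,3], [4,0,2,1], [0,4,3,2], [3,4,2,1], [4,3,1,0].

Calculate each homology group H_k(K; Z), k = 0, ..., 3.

K has 5 vertices, 10 edges, 10 triangles, 5 3-simplices.
rank ∂_0 = 0, rank ∂_1 = 4 ⇒ b_0 = 5 − 0 − 4 = 1; all invariant factors of ∂_1 are 1 so no torsion. So H_0 = Z.
rank ∂_1 = 4, rank ∂_2 = 6 ⇒ b_1 = 10 − 4 − 6 = 0; all invariant factors of ∂_2 are 1 so no torsion. So H_1 = 0.
rank ∂_2 = 6, rank ∂_3 = 4 ⇒ b_2 = 10 − 6 − 4 = 0; all invariant factors of ∂_3 are 1 so no torsion. So H_2 = 0.
rank ∂_3 = 4, rank ∂_4 = 0 ⇒ b_3 = 5 − 4 − 0 = 1. So H_3 = Z.

H_0 = Z,  H_1 = 0,  H_2 = 0,  H_3 = Z.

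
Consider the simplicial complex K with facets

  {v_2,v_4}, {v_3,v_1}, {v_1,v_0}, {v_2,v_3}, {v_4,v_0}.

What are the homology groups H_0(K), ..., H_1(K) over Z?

H_0 ≅ Z,  H_1 ≅ Z.

K has 5 vertices, 5 edges.
rank ∂_0 = 0, rank ∂_1 = 4 ⇒ b_0 = 5 − 0 − 4 = 1; all invariant factors of ∂_1 are 1 so no torsion. So H_0 ≅ Z.
rank ∂_1 = 4, rank ∂_2 = 0 ⇒ b_1 = 5 − 4 − 0 = 1. So H_1 ≅ Z.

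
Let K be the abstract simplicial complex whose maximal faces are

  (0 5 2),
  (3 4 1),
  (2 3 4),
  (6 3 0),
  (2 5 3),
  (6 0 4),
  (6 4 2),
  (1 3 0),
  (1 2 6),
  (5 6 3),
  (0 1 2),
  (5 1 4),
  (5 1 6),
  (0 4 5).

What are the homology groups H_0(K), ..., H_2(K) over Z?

H_0 = Z,  H_1 = Z^2,  H_2 = Z.

K has 7 vertices, 21 edges, 14 triangles.
rank ∂_0 = 0, rank ∂_1 = 6 ⇒ b_0 = 7 − 0 − 6 = 1; all invariant factors of ∂_1 are 1 so no torsion. So H_0 ≅ Z.
rank ∂_1 = 6, rank ∂_2 = 13 ⇒ b_1 = 21 − 6 − 13 = 2; all invariant factors of ∂_2 are 1 so no torsion. So H_1 ≅ Z^2.
rank ∂_2 = 13, rank ∂_3 = 0 ⇒ b_2 = 14 − 13 − 0 = 1. So H_2 ≅ Z.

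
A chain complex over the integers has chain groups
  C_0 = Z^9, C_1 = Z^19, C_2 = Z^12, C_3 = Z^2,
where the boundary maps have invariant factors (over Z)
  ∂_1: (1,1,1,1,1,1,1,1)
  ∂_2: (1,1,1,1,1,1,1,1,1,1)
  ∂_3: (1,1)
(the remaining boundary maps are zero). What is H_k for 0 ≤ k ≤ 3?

H_0 ≅ Z,  H_1 ≅ Z,  H_2 = 0,  H_3 = 0.

H_0: b_0 = 9 − 0 − 8 = 1; torsion from ∂_1 factors > 1: none. So H_0 ≅ Z.
H_1: b_1 = 19 − 8 − 10 = 1; torsion from ∂_2 factors > 1: none. So H_1 ≅ Z.
H_2: b_2 = 12 − 10 − 2 = 0; torsion from ∂_3 factors > 1: none. So H_2 ≅ 0.
H_3: b_3 = 2 − 2 − 0 = 0; torsion from ∂_4 factors > 1: none. So H_3 ≅ 0.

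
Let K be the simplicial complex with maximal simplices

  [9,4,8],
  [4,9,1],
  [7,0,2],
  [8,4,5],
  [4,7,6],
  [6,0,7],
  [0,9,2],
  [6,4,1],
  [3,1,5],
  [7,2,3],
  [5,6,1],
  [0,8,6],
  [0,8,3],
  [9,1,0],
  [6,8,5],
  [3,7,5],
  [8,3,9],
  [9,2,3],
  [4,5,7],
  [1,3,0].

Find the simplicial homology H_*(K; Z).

H_0 = Z,  H_1 = Z ⊕ Z_2,  H_2 = 0.

We work with the vertex ordering 0 < 1 < 2 < 3 < 4 < 5 < 6 < 7 < 8 < 9. The simplices of K, each written with vertices in increasing order, are:

  0-simplices (10): [0], [1], [2], [3], [4], [5], [6], [7], [8], [9]
  1-simplices (30): (30 of them)
  2-simplices (20): (20 of them)

so the chain groups are C_0 ≅ Z^10, C_1 ≅ Z^30, C_2 ≅ Z^20.

Boundary ∂_1: C_1 → C_0 maps an edge to its endpoints' difference, ∂[p,q] = q − p. For instance
  ∂[4,8] = [8] − [4].
As a 10×30 matrix over Z this has rank 9, with invariant factors (1,1,1,1,1,1,1,1,1).

Boundary ∂_2: C_2 → C_1 acts by ∂[p,q,r] = [q,r] − [p,r] + [p,q]. For instance
  ∂[1,3,5] = [3,5] − [1,5] + [1,3],
  ∂[3,8,9] = [8,9] − [3,9] + [3,8].
This gives a 30×20 integer matrix of rank 20; reducing to Smith normal form yields diagonal entries (1,1,1,1,1,1,1,1,1,1,1,1,1,1,1,1,1,1,1,2).

Reading off H_k = ker ∂_k / im ∂_{k+1}:

  H_0: rank C_0 − rank ∂_1 = 10 − 9 = 1, and the invariant factors of ∂_1 are all 1, so H_0 ≅ Z.
  H_1: rank ker ∂_1 − rank ∂_2 = (30 − 9) − 20 = 1, and ∂_2 has invariant factor 2 > 1, so H_1 ≅ Z ⊕ Z_2.
  H_2: rank ker ∂_2 − rank ∂_3 = (20 − 20) − 0 = 0, and there is no ∂_3, so H_2 ≅ 0.

(K is a triangulation of the Klein bottle.)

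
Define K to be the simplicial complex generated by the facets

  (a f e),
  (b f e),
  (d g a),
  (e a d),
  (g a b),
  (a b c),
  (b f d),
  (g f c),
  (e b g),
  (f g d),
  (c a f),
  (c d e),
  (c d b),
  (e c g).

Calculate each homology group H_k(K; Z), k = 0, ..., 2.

H_0 ≅ Z,  H_1 ≅ Z^2,  H_2 ≅ Z.

We work with the vertex ordering a < b < c < d < e < f < g. The simplices of K, each written with vertices in increasing order, are:

  0-simplices (7): a, b, c, d, e, f, g
  1-simplices (21): ab, ac, ad, ae, af, ag, bc, bd, be, bf, bg, cd, ce, cf, cg, de, df, dg, ef, eg, fg
  2-simplices (14): abc, abg, acf, ade, adg, aef, bcd, bdf, bef, beg, cde, ceg, cfg, dfg

so the chain groups are C_0 ≅ Z^7, C_1 ≅ Z^21, C_2 ≅ Z^14.

Boundary ∂_1: C_1 → C_0 sends each edge [p,q] (with p < q) to q − p. For instance
  ∂df = f − d.
The 7×21 boundary matrix has rank 6 and Smith normal form diag(1,1,1,1,1,1).

Boundary ∂_2: C_2 → C_1 maps a triangle to the signed sum of its edges. For instance
  ∂bdf = df − bf + bd,
  ∂cde = de − ce + cd.
The resulting 21×14 matrix has rank 13, and its Smith normal form has invariant factors (1,1,1,1,1,1,1,1,1,1,1,1,1).

Now H_k = ker ∂_k / im ∂_{k+1}, so:

  H_0: rank C_0 − rank ∂_1 = 7 − 6 = 1, and the invariant factors of ∂_1 are all 1, so H_0 = Z.
  H_1: rank ker ∂_1 − rank ∂_2 = (21 − 6) − 13 = 2, and the invariant factors of ∂_2 are all 1, so H_1 = Z^2.
  H_2: rank ker ∂_2 − rank ∂_3 = (14 − 13) − 0 = 1, and there is no ∂_3, so H_2 = Z.

As a check, the Euler characteristic is 7 − 21 + 14 = 0, which agrees with 1 − 2 + 1 = 0.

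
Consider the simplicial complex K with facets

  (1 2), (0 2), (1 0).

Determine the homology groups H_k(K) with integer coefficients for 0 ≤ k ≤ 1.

H_0 = Z,  H_1 = Z.

Take the total order 0 < 1 < 2 on the vertex set. Then K (dimension 1) consists of the simplices:

  0-simplices (3): [0], [1], [2]
  1-simplices (3): [0,1], [0,2], [1,2]

giving chain groups C_0 ≅ Z^3, C_1 ≅ Z^3.

The boundary map ∂_1: C_1 → C_0 is given by ∂[p,q] = [q] − [p].
As a 3×3 matrix over Z this has rank 2, with invariant factors (1,1).

Now H_k = ker ∂_k / im ∂_{k+1}, so:

  H_0: rank C_0 − rank ∂_1 = 3 − 2 = 1, and the invariant factors of ∂_1 are all 1, so H_0 = Z.
  H_1: rank ker ∂_1 − rank ∂_2 = (3 − 2) − 0 = 1, and there is no ∂_2, so H_1 = Z.

As a check, the Euler characteristic is 3 − 3 = 0, which agrees with 1 − 1 = 0.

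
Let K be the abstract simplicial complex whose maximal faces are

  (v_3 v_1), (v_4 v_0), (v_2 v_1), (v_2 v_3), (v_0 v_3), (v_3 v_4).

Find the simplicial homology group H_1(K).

Order the vertices as v_0 < v_1 < v_2 < v_3 < v_4. Listing each simplex with vertices in this order, K has dimension 1 with simplices:

  0-simplices (5): [v_0], [v_1], [v_2], [v_3], [v_4]
  1-simplices (6): [v_0,v_3], [v_0,v_4], [v_1,v_2], [v_1,v_3], [v_2,v_3], [v_3,v_4]

Hence C_0 ≅ Z^5, C_1 ≅ Z^6.

The boundary map ∂_1: C_1 → C_0 is given by ∂[p,q] = [q] − [p]. For instance
  ∂[v_1,v_3] = [v_3] − [v_1].
The resulting 5×6 matrix has rank 4, and its Smith normal form has invariant factors (1,1,1,1).

Reading off H_k = ker ∂_k / im ∂_{k+1}:

  H_1: rank ker ∂_1 − rank ∂_2 = (6 − 4) − 0 = 2, and there is no ∂_2, so H_1 = Z^2.

(K is a triangulation of a wedge of 2 circles.)

H_1 = Z^2.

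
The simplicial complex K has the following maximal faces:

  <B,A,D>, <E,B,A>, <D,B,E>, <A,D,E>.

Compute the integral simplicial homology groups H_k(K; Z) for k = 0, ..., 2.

H_0 ≅ Z,  H_1 = 0,  H_2 ≅ Z.

Fix the vertex order A < B < D < E and write every simplex with vertices in increasing order. Then dim K = 2 and the simplices of K are:

  0-simplices (4): A, B, D, E
  1-simplices (6): AB, AD, AE, BD, BE, DE
  2-simplices (4): ABD, ABE, ADE, BDE

Hence C_0 ≅ Z^4, C_1 ≅ Z^6, C_2 ≅ Z^4.

∂_1: C_1 → C_0 sends each edge [p,q] (with p < q) to q − p. For instance
  ∂AB = B − A.
This gives a 4×6 integer matrix of rank 3; reducing to Smith normal form yields diagonal entries (1,1,1).

The boundary map ∂_2: C_2 → C_1 acts by ∂[p,q,r] = [q,r] − [p,r] + [p,q]. For instance
  ∂BDE = DE − BE + BD,
  ∂ABE = BE − AE + AB.
As a 6×4 matrix over Z this has rank 3, with invariant factors (1,1,1).

Computing H_k = (kernel of ∂_k) / (image of ∂_{k+1}):

  H_0: rank C_0 − rank ∂_1 = 4 − 3 = 1, and the invariant factors of ∂_1 are all 1, so H_0 = Z.
  H_1: rank ker ∂_1 − rank ∂_2 = (6 − 3) − 3 = 0, and the invariant factors of ∂_2 are all 1, so H_1 = 0.
  H_2: rank ker ∂_2 − rank ∂_3 = (4 − 3) − 0 = 1, and there is no ∂_3, so H_2 = Z.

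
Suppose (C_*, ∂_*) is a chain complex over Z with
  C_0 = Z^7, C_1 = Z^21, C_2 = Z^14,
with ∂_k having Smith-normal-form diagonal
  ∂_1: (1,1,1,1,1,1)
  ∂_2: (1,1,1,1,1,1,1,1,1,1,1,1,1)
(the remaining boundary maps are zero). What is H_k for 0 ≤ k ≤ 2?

H_0 = Z,  H_1 = Z^2,  H_2 = Z.

H_0: b_0 = 7 − 0 − 6 = 1; torsion from ∂_1 factors > 1: none. So H_0 = Z.
H_1: b_1 = 21 − 6 − 13 = 2; torsion from ∂_2 factors > 1: none. So H_1 = Z^2.
H_2: b_2 = 14 − 13 − 0 = 1; torsion from ∂_3 factors > 1: none. So H_2 = Z.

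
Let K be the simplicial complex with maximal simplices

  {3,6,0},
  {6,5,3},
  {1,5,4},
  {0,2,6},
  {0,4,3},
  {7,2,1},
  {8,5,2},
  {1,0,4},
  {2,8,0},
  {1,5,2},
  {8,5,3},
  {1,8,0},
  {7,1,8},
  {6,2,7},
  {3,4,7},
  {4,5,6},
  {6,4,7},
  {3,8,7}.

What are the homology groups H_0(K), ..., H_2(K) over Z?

H_0 ≅ Z,  H_1 ≅ Z ⊕ Z/2,  H_2 = 0.

Fix the vertex order 0 < 1 < 2 < 3 < 4 < 5 < 6 < 7 < 8 and write every simplex with vertices in increasing order. Then dim K = 2 and the simplices of K are:

  0-simplices (9): [0], [1], [2], [3], [4], [5], [6], [7], [8]
  1-simplices (27): (27 of them)
  2-simplices (18): [0,1,4], [0,1,8], [0,2,6], [0,2,8], [0,3,4], [0,3,6], [1,2,5], [1,2,7], [1,4,5], [1,7,8], [2,5,8], [2,6,7], [3,4,7], [3,5,6], [3,5,8], [3,7,8], [4,5,6], [4,6,7]

Hence C_0 ≅ Z^9, C_1 ≅ Z^27, C_2 ≅ Z^18.

∂_1: C_1 → C_0 maps an edge to its endpoints' difference, ∂[p,q] = q − p. For instance
  ∂[5,6] = [6] − [5].
This gives a 9×27 integer matrix of rank 8; reducing to Smith normal form yields diagonal entries (1,1,1,1,1,1,1,1).

The boundary map ∂_2: C_2 → C_1 sends each 2-simplex [p,q,r] to [q,r] − [p,r] + [p,q]. For instance
  ∂[2,5,8] = [5,8] − [2,8] + [2,5],
  ∂[0,1,4] = [1,4] − [0,4] + [0,1].
This gives a 27×18 integer matrix of rank 18; reducing to Smith normal form yields diagonal entries (1,1,1,1,1,1,1,1,1,1,1,1,1,1,1,1,1,2).

Now H_k = ker ∂_k / im ∂_{k+1}, so:

  H_0: rank C_0 − rank ∂_1 = 9 − 8 = 1, and the invariant factors of ∂_1 are all 1, so H_0 ≅ Z.
  H_1: rank ker ∂_1 − rank ∂_2 = (27 − 8) − 18 = 1, and ∂_2 has invariant factor 2 > 1, so H_1 ≅ Z ⊕ Z/2.
  H_2: rank ker ∂_2 − rank ∂_3 = (18 − 18) − 0 = 0, and there is no ∂_3, so H_2 ≅ 0.

(K is a triangulation of the Klein bottle.)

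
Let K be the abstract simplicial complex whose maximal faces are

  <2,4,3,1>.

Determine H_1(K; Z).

We work with the vertex ordering 1 < 2 < 3 < 4. The simplices of K, each written with vertices in increasing order, are:

  0-simplices (4): [1], [2], [3], [4]
  1-simplices (6): [1,2], [1,3], [1,4], [2,3], [2,4], [3,4]
  2-simplices (4): [1,2,3], [1,2,4], [1,3,4], [2,3,4]
  3-simplices (1): [1,2,3,4]

so the chain groups are C_0 ≅ Z^4, C_1 ≅ Z^6, C_2 ≅ Z^4, C_3 ≅ Z^1.

The boundary map ∂_1: C_1 → C_0 sends each edge [p,q] (with p < q) to q − p. For instance
  ∂[2,3] = [3] − [2].
The 4×6 boundary matrix has rank 3 and Smith normal form diag(1,1,1).

∂_2: C_2 → C_1 maps a triangle to the signed sum of its edges. For instance
  ∂[1,3,4] = [3,4] − [1,4] + [1,3],
  ∂[1,2,3] = [2,3] − [1,3] + [1,2].
The 6×4 boundary matrix has rank 3 and Smith normal form diag(1,1,1).

Boundary ∂_3: C_3 → C_2 sends each 3-simplex σ to the alternating sum Σ_i (−1)^i (σ with its i-th vertex removed). For instance
  ∂[1,2,3,4] = [2,3,4] − [1,3,4] + [1,2,4] − [1,2,3].
The 4×1 boundary matrix has rank 1 and Smith normal form diag(1).

Reading off H_k = ker ∂_k / im ∂_{k+1}:

  H_1: rank ker ∂_1 − rank ∂_2 = (6 − 3) − 3 = 0, and the invariant factors of ∂_2 are all 1, so H_1 ≅ 0.

H_1 = 0.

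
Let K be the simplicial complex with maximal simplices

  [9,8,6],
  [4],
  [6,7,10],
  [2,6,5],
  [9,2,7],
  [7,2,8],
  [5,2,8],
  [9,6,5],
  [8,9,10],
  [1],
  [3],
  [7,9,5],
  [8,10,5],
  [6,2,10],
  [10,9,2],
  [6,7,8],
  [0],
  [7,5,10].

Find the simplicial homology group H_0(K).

H_0 = Z^5.

K has 11 vertices, 21 edges, 14 triangles.
rank ∂_0 = 0, rank ∂_1 = 6 ⇒ b_0 = 11 − 0 − 6 = 5; all invariant factors of ∂_1 are 1 so no torsion. So H_0 ≅ Z^5.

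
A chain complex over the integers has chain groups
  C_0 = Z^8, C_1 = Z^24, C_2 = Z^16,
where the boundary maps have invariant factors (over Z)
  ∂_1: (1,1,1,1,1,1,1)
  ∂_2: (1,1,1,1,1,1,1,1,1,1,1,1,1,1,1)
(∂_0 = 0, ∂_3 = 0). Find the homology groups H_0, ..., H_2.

H_0: b_0 = 8 − 0 − 7 = 1; torsion from ∂_1 factors > 1: none. So H_0 ≅ Z.
H_1: b_1 = 24 − 7 − 15 = 2; torsion from ∂_2 factors > 1: none. So H_1 ≅ Z^2.
H_2: b_2 = 16 − 15 − 0 = 1; torsion from ∂_3 factors > 1: none. So H_2 ≅ Z.

H_0 ≅ Z,  H_1 ≅ Z^2,  H_2 ≅ Z.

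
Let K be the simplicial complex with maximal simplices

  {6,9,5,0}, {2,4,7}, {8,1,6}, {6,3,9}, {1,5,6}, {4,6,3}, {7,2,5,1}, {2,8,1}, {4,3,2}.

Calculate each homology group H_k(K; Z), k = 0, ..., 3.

Order the vertices as 0 < 1 < 2 < 3 < 4 < 5 < 6 < 7 < 8 < 9. Listing each simplex with vertices in this order, K has dimension 3 with simplices:

  0-simplices (10): [0], [1], [2], [3], [4], [5], [6], [7], [8], [9]
  1-simplices (23): [0,5], [0,6], [0,9], [1,2], [1,5], [1,6], [1,7], [1,8], [2,3], [2,4], [2,5], [2,7], [2,8], [3,4], [3,6], [3,9], [4,6], [4,7], [5,6], [5,7], [5,9], [6,8], [6,9]
  2-simplices (15): [0,5,6], [0,5,9], [0,6,9], [1,2,5], [1,2,7], [1,2,8], [1,5,6], [1,5,7], [1,6,8], [2,3,4], [2,4,7], [2,5,7], [3,4,6], [3,6,9], [5,6,9]
  3-simplices (2): [0,5,6,9], [1,2,5,7]

giving chain groups C_0 ≅ Z^10, C_1 ≅ Z^23, C_2 ≅ Z^15, C_3 ≅ Z^2.

∂_1: C_1 → C_0 maps an edge to its endpoints' difference, ∂[p,q] = q − p. For instance
  ∂[4,7] = [7] − [4].
As a 10×23 matrix over Z this has rank 9, with invariant factors (1,1,1,1,1,1,1,1,1).

The boundary map ∂_2: C_2 → C_1 maps a triangle to the signed sum of its edges. For instance
  ∂[2,3,4] = [3,4] − [2,4] + [2,3],
  ∂[3,4,6] = [4,6] − [3,6] + [3,4].
The 23×15 boundary matrix has rank 13 and Smith normal form diag(1,1,1,1,1,1,1,1,1,1,1,1,1).

Boundary ∂_3: C_3 → C_2 sends each 3-simplex σ to the alternating sum Σ_i (−1)^i (σ with its i-th vertex removed). For instance
  ∂[1,2,5,7] = [2,5,7] − [1,5,7] + [1,2,7] − [1,2,5],
  ∂[0,5,6,9] = [5,6,9] − [0,6,9] + [0,5,9] − [0,5,6].
As a 15×2 matrix over Z this has rank 2, with invariant factors (1,1).

From H_k ≅ ker(∂_k) / im(∂_{k+1}) we obtain:

  H_0: rank C_0 − rank ∂_1 = 10 − 9 = 1, and the invariant factors of ∂_1 are all 1, so H_0 ≅ Z.
  H_1: rank ker ∂_1 − rank ∂_2 = (23 − 9) − 13 = 1, and the invariant factors of ∂_2 are all 1, so H_1 ≅ Z.
  H_2: rank ker ∂_2 − rank ∂_3 = (15 − 13) − 2 = 0, and the invariant factors of ∂_3 are all 1, so H_2 ≅ 0.
  H_3: rank ker ∂_3 − rank ∂_4 = (2 − 2) − 0 = 0, and there is no ∂_4, so H_3 ≅ 0.

As a check, the Euler characteristic is 10 − 23 + 15 − 2 = 0, which agrees with 1 − 1 + 0 − 0 = 0.

H_0 ≅ Z,  H_1 ≅ Z,  H_2 = 0,  H_3 = 0.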